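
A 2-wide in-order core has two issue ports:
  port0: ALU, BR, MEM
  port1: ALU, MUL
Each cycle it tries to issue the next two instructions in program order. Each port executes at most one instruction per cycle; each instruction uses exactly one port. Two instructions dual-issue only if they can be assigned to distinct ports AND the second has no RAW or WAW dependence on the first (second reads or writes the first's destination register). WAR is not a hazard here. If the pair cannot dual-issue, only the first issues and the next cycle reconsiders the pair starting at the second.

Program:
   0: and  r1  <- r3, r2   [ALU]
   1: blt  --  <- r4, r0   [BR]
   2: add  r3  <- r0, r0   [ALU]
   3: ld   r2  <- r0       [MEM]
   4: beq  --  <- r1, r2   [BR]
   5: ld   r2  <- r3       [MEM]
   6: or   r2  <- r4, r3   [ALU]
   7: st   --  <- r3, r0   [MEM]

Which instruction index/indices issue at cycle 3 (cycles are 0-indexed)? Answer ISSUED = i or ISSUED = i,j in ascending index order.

c0: i0+i1 and.ALU blt.BR  2-wide
c1: i2+i3 add.ALU ld.MEM  2-wide
c2: i4 beq.BR  no-port BR/MEM
c3: i5 ld.MEM  WAW r2
c4: i6+i7 or.ALU st.MEM  2-wide

ISSUED = 5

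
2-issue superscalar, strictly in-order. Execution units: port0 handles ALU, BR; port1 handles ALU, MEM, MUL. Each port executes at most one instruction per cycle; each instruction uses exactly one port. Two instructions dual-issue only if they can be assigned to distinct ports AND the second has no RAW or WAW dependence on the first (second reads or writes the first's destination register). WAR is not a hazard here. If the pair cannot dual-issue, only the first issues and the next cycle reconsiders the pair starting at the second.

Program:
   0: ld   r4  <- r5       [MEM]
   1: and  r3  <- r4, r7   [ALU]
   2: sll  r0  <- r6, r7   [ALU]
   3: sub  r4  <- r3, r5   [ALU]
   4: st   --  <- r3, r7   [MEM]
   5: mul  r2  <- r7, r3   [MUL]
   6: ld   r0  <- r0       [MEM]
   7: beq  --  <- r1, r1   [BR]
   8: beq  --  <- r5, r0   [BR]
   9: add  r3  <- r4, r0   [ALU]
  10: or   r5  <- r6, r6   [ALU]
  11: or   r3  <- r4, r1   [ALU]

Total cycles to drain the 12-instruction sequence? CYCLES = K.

t=0 i0:ld.MEM ; RAW r4
t=1 i1+i2:and.ALU;sll.ALU ; dual
t=2 i3+i4:sub.ALU;st.MEM ; dual
t=3 i5:mul.MUL ; no-port MUL/MEM
t=4 i6+i7:ld.MEM;beq.BR ; dual
t=5 i8+i9:beq.BR;add.ALU ; dual
t=6 i10+i11:or.ALU;or.ALU ; dual

CYCLES = 7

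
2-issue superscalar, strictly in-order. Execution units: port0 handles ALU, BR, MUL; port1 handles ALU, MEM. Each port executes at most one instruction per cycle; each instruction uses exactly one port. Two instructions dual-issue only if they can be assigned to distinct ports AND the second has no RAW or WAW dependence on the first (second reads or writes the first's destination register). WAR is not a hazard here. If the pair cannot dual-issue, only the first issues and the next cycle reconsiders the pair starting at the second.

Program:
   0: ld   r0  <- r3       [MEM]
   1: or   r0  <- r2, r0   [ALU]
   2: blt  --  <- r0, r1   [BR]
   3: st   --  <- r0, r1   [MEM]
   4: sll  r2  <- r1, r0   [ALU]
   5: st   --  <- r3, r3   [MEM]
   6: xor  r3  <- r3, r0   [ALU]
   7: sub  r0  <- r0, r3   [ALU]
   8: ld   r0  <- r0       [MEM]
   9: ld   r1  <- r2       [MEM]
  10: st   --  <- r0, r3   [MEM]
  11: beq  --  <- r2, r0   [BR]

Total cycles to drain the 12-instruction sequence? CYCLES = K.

CYCLES = 9

t=0 i0:ld ; RAW+WAW r0
t=1 i1:or ; RAW r0
t=2 i2/i3:blt st ; 2-wide
t=3 i4/i5:sll st ; 2-wide
t=4 i6:xor ; RAW r3
t=5 i7:sub ; RAW+WAW r0
t=6 i8:ld ; no-port MEM/MEM
t=7 i9:ld ; no-port MEM/MEM
t=8 i10/i11:st beq ; 2-wide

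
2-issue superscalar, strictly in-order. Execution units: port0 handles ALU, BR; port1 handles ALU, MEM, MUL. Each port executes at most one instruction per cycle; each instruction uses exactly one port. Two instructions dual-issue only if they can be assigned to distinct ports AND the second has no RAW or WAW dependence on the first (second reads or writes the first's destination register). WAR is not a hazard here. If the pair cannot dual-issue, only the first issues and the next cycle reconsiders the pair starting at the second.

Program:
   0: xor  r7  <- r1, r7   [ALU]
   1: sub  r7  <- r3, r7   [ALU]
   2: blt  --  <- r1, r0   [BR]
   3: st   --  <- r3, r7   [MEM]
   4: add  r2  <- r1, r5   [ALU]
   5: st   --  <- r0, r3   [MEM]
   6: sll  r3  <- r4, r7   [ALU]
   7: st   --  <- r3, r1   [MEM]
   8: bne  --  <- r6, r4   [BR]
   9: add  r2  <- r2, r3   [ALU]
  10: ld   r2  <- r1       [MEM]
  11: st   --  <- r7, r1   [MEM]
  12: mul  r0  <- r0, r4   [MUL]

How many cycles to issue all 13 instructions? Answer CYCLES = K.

CYCLES = 9

[0] i0  xor.ALU  -- RAW+WAW r7
[1] i1+i2  sub.ALU blt.BR  -- dual
[2] i3+i4  st.MEM add.ALU  -- dual
[3] i5+i6  st.MEM sll.ALU  -- dual
[4] i7+i8  st.MEM bne.BR  -- dual
[5] i9  add.ALU  -- WAW r2
[6] i10  ld.MEM  -- no-port MEM/MEM
[7] i11  st.MEM  -- no-port MEM/MUL
[8] i12  mul.MUL  -- tail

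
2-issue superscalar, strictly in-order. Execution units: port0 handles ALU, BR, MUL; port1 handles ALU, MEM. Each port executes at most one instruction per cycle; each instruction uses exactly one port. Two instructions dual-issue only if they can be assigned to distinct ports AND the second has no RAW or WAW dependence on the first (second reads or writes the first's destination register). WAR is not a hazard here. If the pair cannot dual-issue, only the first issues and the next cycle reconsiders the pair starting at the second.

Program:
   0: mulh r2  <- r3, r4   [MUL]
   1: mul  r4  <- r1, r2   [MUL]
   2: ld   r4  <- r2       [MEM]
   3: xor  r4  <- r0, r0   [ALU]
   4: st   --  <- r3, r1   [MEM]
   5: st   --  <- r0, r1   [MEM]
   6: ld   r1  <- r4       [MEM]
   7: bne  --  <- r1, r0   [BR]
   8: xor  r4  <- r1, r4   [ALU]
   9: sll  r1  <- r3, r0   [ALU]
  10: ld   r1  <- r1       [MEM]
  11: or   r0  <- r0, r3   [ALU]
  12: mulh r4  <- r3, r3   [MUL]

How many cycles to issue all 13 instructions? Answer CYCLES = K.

#0 head=0: mulh.MUL i0 no-port MUL/MUL
#1 head=1: mul.MUL i1 WAW r4
#2 head=2: ld.MEM i2 WAW r4
#3 head=3: xor.ALU/st.MEM i3&i4 dual
#4 head=5: st.MEM i5 no-port MEM/MEM
#5 head=6: ld.MEM i6 RAW r1
#6 head=7: bne.BR/xor.ALU i7&i8 dual
#7 head=9: sll.ALU i9 RAW+WAW r1
#8 head=10: ld.MEM/or.ALU i10&i11 dual
#9 head=12: mulh.MUL i12 tail

CYCLES = 10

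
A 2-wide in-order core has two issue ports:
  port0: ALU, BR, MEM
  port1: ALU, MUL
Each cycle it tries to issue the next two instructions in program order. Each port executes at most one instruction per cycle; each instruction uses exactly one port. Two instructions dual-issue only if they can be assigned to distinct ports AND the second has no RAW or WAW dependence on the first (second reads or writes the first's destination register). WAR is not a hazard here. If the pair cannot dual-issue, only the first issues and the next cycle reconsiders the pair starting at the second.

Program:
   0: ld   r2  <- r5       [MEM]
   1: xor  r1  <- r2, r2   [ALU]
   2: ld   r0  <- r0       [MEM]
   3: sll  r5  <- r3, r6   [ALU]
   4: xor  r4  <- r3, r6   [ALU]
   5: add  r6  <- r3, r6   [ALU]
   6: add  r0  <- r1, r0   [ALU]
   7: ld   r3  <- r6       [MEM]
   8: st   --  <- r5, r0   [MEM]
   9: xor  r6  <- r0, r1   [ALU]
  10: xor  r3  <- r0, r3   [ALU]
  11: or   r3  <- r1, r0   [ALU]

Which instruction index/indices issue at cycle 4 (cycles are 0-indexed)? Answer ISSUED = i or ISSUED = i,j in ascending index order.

#0 head=0: ld.MEM i0 RAW r2
#1 head=1: xor.ALU+ld.MEM i1&i2 2-wide
#2 head=3: sll.ALU+xor.ALU i3&i4 2-wide
#3 head=5: add.ALU+add.ALU i5&i6 2-wide
#4 head=7: ld.MEM i7 no-port MEM/MEM
#5 head=8: st.MEM+xor.ALU i8&i9 2-wide
#6 head=10: xor.ALU i10 WAW r3
#7 head=11: or.ALU i11 tail

ISSUED = 7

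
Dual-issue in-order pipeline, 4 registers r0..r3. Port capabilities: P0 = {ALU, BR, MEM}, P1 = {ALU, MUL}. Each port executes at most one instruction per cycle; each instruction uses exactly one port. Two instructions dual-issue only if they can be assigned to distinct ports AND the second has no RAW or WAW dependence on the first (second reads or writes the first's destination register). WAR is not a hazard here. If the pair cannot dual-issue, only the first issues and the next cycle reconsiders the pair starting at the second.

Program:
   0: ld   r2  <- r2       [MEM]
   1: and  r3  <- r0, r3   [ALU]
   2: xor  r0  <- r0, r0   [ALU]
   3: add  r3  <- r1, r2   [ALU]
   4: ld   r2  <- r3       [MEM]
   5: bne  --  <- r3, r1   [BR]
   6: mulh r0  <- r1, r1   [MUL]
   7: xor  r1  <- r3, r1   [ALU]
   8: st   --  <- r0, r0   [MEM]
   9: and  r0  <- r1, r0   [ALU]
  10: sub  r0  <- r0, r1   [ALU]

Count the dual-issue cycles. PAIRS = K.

#0 head=0: ld and i0,i1 pair
#1 head=2: xor add i2,i3 pair
#2 head=4: ld i4 no-port MEM/BR
#3 head=5: bne mulh i5,i6 pair
#4 head=7: xor st i7,i8 pair
#5 head=9: and i9 RAW+WAW r0
#6 head=10: sub i10 tail

PAIRS = 4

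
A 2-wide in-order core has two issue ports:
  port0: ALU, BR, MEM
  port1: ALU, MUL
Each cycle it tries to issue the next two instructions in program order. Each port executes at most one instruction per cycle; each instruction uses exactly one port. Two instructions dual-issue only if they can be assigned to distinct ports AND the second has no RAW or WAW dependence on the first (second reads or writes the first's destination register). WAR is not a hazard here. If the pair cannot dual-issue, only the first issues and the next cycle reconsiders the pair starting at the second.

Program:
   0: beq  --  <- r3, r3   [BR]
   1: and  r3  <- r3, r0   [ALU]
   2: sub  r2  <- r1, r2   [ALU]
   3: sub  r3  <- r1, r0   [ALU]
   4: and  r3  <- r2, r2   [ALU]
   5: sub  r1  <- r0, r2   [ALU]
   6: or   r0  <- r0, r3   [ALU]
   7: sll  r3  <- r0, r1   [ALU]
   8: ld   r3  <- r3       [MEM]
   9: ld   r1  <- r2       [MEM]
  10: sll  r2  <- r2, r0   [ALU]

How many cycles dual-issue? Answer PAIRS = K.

PAIRS = 4

0. beq and @i0,i1  | pair
1. sub sub @i2,i3  | pair
2. and sub @i4,i5  | pair
3. or @i6  | RAW r0
4. sll @i7  | RAW+WAW r3
5. ld @i8  | no-port MEM/MEM
6. ld sll @i9,i10  | pair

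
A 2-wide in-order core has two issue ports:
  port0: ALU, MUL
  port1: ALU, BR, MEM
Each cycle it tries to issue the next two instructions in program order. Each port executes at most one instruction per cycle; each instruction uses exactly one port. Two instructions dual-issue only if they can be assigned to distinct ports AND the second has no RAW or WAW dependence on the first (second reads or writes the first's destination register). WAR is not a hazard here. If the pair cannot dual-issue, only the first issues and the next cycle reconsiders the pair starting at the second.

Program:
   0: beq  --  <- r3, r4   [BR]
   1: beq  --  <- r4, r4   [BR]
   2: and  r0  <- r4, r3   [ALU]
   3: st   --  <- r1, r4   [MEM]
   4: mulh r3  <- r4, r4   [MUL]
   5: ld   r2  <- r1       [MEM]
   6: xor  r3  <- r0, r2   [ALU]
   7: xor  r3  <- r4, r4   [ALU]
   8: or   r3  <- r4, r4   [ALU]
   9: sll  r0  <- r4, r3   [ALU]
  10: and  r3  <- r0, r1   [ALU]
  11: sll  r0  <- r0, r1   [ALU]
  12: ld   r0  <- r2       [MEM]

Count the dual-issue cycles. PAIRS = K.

0. beq.BR @i0  | no-port BR/BR
1. beq.BR+and.ALU @i1,i2  | 2-wide
2. st.MEM+mulh.MUL @i3,i4  | 2-wide
3. ld.MEM @i5  | RAW r2
4. xor.ALU @i6  | WAW r3
5. xor.ALU @i7  | WAW r3
6. or.ALU @i8  | RAW r3
7. sll.ALU @i9  | RAW r0
8. and.ALU+sll.ALU @i10,i11  | 2-wide
9. ld.MEM @i12  | tail

PAIRS = 3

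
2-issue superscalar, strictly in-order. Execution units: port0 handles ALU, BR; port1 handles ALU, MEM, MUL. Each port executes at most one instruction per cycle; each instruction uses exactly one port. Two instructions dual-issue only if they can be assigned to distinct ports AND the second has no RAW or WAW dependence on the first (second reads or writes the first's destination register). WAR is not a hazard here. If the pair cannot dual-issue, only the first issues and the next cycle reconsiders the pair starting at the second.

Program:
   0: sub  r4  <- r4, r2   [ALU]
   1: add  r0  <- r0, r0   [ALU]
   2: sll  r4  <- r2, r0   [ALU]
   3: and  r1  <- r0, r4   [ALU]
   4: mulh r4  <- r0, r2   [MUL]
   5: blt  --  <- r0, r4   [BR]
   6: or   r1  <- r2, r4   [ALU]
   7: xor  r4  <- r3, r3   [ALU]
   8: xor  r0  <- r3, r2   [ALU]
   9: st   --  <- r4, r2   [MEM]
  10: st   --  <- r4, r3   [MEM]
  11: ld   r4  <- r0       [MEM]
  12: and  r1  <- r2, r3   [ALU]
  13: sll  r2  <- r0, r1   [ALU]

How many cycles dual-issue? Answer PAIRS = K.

#0 head=0: sub add i0&i1 pair
#1 head=2: sll i2 RAW r4
#2 head=3: and mulh i3&i4 pair
#3 head=5: blt or i5&i6 pair
#4 head=7: xor xor i7&i8 pair
#5 head=9: st i9 no-port MEM/MEM
#6 head=10: st i10 no-port MEM/MEM
#7 head=11: ld and i11&i12 pair
#8 head=13: sll i13 tail

PAIRS = 5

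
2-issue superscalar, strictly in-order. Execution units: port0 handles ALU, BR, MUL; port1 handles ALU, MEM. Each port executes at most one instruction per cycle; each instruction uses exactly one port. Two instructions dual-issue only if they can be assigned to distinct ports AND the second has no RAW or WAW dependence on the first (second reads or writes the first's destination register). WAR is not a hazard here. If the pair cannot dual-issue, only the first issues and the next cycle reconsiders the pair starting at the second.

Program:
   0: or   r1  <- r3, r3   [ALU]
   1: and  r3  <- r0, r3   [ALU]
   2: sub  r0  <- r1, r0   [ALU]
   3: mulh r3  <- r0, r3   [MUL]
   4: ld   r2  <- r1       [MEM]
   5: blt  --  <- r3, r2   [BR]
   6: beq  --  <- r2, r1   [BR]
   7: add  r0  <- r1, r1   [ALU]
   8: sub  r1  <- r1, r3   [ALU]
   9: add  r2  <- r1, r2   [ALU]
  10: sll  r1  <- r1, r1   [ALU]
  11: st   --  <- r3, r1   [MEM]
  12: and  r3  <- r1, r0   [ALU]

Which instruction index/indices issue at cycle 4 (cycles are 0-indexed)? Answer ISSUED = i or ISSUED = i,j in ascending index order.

0. or.ALU and.ALU @i0&i1  | dual
1. sub.ALU @i2  | RAW r0
2. mulh.MUL ld.MEM @i3&i4  | dual
3. blt.BR @i5  | no-port BR/BR
4. beq.BR add.ALU @i6&i7  | dual
5. sub.ALU @i8  | RAW r1
6. add.ALU sll.ALU @i9&i10  | dual
7. st.MEM and.ALU @i11&i12  | dual

ISSUED = 6,7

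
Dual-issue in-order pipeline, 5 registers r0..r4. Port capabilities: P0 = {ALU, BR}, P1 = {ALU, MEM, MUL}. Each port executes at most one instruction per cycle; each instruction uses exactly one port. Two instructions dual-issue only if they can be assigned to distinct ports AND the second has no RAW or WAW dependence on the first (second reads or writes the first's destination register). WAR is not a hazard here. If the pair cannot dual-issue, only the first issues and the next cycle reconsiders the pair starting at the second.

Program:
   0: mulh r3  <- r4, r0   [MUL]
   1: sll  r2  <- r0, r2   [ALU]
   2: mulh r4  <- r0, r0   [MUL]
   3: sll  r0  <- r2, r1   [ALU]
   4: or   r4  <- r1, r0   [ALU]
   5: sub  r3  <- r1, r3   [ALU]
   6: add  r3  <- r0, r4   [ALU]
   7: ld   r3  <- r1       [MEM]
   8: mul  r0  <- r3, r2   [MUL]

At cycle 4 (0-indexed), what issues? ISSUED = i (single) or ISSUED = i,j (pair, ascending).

ISSUED = 7

t=0 i0&i1:mulh.MUL;sll.ALU ; pair
t=1 i2&i3:mulh.MUL;sll.ALU ; pair
t=2 i4&i5:or.ALU;sub.ALU ; pair
t=3 i6:add.ALU ; WAW r3
t=4 i7:ld.MEM ; no-port MEM/MUL
t=5 i8:mul.MUL ; tail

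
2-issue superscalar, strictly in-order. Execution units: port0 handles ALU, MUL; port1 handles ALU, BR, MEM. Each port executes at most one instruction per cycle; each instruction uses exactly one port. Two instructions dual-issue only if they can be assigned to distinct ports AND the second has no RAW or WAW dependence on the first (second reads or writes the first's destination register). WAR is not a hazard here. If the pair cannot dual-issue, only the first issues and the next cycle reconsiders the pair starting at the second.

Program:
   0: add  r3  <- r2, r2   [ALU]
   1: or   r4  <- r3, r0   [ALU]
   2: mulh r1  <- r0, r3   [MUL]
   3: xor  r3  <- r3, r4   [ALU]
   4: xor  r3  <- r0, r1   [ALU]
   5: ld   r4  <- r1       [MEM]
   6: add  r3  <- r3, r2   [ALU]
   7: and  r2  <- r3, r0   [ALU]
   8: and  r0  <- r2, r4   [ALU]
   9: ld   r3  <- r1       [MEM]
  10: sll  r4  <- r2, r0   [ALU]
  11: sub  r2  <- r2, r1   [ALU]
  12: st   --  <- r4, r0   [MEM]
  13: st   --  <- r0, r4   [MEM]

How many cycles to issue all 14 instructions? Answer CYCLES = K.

t=0 i0:add ; RAW r3
t=1 i1,i2:or;mulh ; pair
t=2 i3:xor ; WAW r3
t=3 i4,i5:xor;ld ; pair
t=4 i6:add ; RAW r3
t=5 i7:and ; RAW r2
t=6 i8,i9:and;ld ; pair
t=7 i10,i11:sll;sub ; pair
t=8 i12:st ; no-port MEM/MEM
t=9 i13:st ; tail

CYCLES = 10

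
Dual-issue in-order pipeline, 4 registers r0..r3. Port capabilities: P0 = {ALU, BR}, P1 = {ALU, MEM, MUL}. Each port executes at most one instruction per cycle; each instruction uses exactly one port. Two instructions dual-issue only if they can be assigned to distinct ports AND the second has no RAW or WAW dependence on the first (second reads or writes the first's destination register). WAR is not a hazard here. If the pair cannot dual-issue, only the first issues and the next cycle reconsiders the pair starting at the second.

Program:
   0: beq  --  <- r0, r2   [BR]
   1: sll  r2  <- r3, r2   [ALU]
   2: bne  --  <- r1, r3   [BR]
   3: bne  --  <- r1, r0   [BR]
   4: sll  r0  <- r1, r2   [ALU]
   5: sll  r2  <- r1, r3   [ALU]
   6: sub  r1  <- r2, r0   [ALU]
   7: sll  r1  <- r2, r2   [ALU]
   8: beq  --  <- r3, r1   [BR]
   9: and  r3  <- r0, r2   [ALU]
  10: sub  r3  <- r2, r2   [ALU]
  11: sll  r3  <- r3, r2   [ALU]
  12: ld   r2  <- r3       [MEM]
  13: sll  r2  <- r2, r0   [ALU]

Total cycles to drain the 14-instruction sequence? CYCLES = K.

CYCLES = 11

0. beq/sll @i0&i1  | pair
1. bne @i2  | no-port BR/BR
2. bne/sll @i3&i4  | pair
3. sll @i5  | RAW r2
4. sub @i6  | WAW r1
5. sll @i7  | RAW r1
6. beq/and @i8&i9  | pair
7. sub @i10  | RAW+WAW r3
8. sll @i11  | RAW r3
9. ld @i12  | RAW+WAW r2
10. sll @i13  | tail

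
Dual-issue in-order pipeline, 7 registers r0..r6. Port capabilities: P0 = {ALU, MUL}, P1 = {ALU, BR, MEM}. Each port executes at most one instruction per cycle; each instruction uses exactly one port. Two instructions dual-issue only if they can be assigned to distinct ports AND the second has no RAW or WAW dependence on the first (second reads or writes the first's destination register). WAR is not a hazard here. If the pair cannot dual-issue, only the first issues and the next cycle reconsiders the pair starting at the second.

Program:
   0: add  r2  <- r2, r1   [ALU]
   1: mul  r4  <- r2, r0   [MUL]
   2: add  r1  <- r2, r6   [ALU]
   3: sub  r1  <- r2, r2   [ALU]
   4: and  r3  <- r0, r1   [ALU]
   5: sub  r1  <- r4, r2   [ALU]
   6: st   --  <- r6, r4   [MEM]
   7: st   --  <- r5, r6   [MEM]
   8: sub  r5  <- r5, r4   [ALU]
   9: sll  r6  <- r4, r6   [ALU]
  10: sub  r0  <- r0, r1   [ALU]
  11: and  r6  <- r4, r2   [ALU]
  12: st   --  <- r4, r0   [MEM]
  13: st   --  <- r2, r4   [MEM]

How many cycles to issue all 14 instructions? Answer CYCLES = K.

  cy0 -> i0 (add.ALU) RAW r2
  cy1 -> i1&i2 (mul.MUL+add.ALU) dual
  cy2 -> i3 (sub.ALU) RAW r1
  cy3 -> i4&i5 (and.ALU+sub.ALU) dual
  cy4 -> i6 (st.MEM) no-port MEM/MEM
  cy5 -> i7&i8 (st.MEM+sub.ALU) dual
  cy6 -> i9&i10 (sll.ALU+sub.ALU) dual
  cy7 -> i11&i12 (and.ALU+st.MEM) dual
  cy8 -> i13 (st.MEM) tail

CYCLES = 9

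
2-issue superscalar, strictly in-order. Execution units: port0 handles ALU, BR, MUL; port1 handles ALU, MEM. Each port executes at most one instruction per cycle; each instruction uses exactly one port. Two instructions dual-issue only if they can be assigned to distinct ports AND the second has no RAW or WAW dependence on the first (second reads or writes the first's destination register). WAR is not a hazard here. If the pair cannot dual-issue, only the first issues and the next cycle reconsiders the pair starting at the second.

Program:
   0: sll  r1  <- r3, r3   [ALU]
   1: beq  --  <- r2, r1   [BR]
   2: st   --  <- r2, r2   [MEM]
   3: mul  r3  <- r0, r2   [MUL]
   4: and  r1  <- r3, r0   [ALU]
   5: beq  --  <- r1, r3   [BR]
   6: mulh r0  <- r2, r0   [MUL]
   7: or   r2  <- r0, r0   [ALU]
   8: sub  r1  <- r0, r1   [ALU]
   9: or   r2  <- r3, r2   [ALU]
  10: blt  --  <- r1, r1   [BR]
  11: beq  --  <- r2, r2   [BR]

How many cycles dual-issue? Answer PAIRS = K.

t=0 i0:sll.ALU ; RAW r1
t=1 i1&i2:beq.BR+st.MEM ; pair
t=2 i3:mul.MUL ; RAW r3
t=3 i4:and.ALU ; RAW r1
t=4 i5:beq.BR ; no-port BR/MUL
t=5 i6:mulh.MUL ; RAW r0
t=6 i7&i8:or.ALU+sub.ALU ; pair
t=7 i9&i10:or.ALU+blt.BR ; pair
t=8 i11:beq.BR ; tail

PAIRS = 3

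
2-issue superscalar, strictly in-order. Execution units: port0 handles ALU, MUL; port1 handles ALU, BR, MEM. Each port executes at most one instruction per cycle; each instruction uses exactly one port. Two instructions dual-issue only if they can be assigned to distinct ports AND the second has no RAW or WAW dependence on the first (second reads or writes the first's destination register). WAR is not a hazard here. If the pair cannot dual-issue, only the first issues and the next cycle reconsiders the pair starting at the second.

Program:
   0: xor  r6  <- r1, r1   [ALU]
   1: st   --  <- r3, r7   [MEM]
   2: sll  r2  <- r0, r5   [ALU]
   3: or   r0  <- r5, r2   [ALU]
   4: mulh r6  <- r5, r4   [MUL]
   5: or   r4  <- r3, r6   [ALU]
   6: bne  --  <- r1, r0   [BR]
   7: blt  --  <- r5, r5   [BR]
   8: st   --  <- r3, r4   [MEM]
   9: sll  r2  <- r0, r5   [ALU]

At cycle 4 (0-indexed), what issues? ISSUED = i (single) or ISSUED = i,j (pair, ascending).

t=0 i0+i1:xor st ; dual
t=1 i2:sll ; RAW r2
t=2 i3+i4:or mulh ; dual
t=3 i5+i6:or bne ; dual
t=4 i7:blt ; no-port BR/MEM
t=5 i8+i9:st sll ; dual

ISSUED = 7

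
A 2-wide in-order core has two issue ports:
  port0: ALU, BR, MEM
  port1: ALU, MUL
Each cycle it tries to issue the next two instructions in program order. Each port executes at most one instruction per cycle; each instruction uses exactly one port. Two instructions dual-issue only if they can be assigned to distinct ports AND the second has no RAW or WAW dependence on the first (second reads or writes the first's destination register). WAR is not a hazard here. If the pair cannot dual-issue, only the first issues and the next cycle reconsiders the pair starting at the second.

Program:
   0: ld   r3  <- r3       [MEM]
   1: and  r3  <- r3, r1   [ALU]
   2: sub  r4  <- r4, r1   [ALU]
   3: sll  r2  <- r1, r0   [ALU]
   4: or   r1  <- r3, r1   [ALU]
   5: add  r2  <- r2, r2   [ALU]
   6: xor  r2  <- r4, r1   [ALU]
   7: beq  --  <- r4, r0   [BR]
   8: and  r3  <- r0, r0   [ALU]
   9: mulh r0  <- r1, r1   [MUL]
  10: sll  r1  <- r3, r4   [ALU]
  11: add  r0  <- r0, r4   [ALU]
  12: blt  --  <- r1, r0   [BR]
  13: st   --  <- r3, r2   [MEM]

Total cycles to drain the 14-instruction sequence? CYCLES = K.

CYCLES = 9

[0] i0  ld  -- RAW+WAW r3
[1] i1&i2  and;sub  -- pair
[2] i3&i4  sll;or  -- pair
[3] i5  add  -- WAW r2
[4] i6&i7  xor;beq  -- pair
[5] i8&i9  and;mulh  -- pair
[6] i10&i11  sll;add  -- pair
[7] i12  blt  -- no-port BR/MEM
[8] i13  st  -- tail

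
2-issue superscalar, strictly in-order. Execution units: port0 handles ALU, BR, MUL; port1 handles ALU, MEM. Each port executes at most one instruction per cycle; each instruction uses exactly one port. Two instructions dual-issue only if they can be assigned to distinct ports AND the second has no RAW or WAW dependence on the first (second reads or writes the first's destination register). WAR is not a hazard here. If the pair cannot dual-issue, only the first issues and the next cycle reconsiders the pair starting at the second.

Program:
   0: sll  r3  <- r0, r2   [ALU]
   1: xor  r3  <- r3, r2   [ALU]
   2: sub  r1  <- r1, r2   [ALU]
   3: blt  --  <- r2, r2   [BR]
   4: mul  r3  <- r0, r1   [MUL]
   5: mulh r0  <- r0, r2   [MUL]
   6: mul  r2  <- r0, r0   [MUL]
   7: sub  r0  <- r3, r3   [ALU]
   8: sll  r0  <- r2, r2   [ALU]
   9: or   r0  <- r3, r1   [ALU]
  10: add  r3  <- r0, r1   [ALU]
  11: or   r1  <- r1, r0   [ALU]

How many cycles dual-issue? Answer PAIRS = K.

PAIRS = 3

0. sll @i0  | RAW+WAW r3
1. xor/sub @i1/i2  | 2-wide
2. blt @i3  | no-port BR/MUL
3. mul @i4  | no-port MUL/MUL
4. mulh @i5  | no-port MUL/MUL
5. mul/sub @i6/i7  | 2-wide
6. sll @i8  | WAW r0
7. or @i9  | RAW r0
8. add/or @i10/i11  | 2-wide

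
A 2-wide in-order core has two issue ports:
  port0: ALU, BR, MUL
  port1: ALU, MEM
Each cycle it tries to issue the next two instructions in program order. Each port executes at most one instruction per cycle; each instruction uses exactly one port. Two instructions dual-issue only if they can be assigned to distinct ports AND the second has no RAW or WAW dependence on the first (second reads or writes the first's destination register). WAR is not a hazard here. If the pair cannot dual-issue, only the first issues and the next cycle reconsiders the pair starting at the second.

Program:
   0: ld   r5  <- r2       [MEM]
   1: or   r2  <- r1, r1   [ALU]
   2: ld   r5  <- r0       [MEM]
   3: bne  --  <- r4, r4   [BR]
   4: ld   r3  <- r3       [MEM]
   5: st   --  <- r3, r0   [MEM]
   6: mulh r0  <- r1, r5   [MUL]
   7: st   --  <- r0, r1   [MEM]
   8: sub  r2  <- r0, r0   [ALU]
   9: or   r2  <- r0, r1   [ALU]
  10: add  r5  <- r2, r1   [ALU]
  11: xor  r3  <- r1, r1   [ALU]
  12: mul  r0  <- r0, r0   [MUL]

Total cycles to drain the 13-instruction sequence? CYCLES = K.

CYCLES = 8

  cy0 -> i0&i1 (ld+or) dual
  cy1 -> i2&i3 (ld+bne) dual
  cy2 -> i4 (ld) no-port MEM/MEM
  cy3 -> i5&i6 (st+mulh) dual
  cy4 -> i7&i8 (st+sub) dual
  cy5 -> i9 (or) RAW r2
  cy6 -> i10&i11 (add+xor) dual
  cy7 -> i12 (mul) tail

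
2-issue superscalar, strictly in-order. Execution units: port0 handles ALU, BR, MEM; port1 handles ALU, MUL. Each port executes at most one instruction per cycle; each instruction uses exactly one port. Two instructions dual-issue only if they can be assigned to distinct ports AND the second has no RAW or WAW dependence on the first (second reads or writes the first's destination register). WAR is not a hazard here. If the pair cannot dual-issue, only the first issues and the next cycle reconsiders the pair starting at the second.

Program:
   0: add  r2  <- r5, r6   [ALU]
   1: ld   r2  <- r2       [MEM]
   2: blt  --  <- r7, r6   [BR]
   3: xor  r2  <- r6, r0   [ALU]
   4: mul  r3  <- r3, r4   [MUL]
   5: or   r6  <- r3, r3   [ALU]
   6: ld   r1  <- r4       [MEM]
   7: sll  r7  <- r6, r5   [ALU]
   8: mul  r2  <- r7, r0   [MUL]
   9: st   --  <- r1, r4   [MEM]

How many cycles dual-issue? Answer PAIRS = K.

#0 head=0: add.ALU i0 RAW+WAW r2
#1 head=1: ld.MEM i1 no-port MEM/BR
#2 head=2: blt.BR xor.ALU i2&i3 pair
#3 head=4: mul.MUL i4 RAW r3
#4 head=5: or.ALU ld.MEM i5&i6 pair
#5 head=7: sll.ALU i7 RAW r7
#6 head=8: mul.MUL st.MEM i8&i9 pair

PAIRS = 3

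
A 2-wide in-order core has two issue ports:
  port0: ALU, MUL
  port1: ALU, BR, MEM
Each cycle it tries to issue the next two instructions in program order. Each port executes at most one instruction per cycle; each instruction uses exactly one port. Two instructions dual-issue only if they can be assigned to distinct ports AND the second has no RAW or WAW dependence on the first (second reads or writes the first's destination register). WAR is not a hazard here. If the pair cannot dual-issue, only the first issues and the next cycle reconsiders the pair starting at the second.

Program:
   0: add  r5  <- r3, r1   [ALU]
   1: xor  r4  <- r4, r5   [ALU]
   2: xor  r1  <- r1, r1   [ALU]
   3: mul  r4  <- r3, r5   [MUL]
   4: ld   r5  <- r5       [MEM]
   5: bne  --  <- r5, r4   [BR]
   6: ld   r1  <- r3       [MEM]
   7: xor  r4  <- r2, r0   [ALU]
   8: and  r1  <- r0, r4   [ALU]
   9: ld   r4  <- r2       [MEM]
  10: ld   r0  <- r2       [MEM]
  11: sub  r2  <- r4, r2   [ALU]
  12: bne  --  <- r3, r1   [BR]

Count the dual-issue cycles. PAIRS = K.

PAIRS = 5

0. add @i0  | RAW r5
1. xor;xor @i1+i2  | dual
2. mul;ld @i3+i4  | dual
3. bne @i5  | no-port BR/MEM
4. ld;xor @i6+i7  | dual
5. and;ld @i8+i9  | dual
6. ld;sub @i10+i11  | dual
7. bne @i12  | tail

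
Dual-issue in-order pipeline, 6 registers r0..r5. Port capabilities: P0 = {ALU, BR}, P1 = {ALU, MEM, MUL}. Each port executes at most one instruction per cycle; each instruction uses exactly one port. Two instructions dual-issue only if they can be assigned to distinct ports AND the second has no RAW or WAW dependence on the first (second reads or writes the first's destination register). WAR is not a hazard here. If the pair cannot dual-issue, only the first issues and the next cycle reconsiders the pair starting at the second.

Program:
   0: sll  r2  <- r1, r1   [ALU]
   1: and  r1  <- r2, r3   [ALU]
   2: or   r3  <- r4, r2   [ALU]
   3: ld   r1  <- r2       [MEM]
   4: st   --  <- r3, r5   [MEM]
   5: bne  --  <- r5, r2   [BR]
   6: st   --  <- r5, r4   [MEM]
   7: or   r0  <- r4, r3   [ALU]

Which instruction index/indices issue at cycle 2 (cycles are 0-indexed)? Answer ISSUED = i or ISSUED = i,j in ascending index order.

[0] i0  sll.ALU  -- RAW r2
[1] i1+i2  and.ALU+or.ALU  -- 2-wide
[2] i3  ld.MEM  -- no-port MEM/MEM
[3] i4+i5  st.MEM+bne.BR  -- 2-wide
[4] i6+i7  st.MEM+or.ALU  -- 2-wide

ISSUED = 3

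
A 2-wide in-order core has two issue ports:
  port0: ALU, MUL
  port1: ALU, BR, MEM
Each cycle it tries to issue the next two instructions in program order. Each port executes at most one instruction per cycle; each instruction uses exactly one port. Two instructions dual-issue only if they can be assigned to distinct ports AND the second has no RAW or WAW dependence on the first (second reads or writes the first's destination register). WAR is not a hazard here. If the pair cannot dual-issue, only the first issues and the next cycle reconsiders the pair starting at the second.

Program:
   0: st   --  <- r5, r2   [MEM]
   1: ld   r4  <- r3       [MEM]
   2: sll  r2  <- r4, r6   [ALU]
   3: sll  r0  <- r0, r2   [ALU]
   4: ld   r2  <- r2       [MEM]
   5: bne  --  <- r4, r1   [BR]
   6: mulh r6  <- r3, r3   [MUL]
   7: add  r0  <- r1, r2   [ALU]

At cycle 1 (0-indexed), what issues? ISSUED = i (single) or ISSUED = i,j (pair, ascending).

[0] i0  st  -- no-port MEM/MEM
[1] i1  ld  -- RAW r4
[2] i2  sll  -- RAW r2
[3] i3&i4  sll;ld  -- 2-wide
[4] i5&i6  bne;mulh  -- 2-wide
[5] i7  add  -- tail

ISSUED = 1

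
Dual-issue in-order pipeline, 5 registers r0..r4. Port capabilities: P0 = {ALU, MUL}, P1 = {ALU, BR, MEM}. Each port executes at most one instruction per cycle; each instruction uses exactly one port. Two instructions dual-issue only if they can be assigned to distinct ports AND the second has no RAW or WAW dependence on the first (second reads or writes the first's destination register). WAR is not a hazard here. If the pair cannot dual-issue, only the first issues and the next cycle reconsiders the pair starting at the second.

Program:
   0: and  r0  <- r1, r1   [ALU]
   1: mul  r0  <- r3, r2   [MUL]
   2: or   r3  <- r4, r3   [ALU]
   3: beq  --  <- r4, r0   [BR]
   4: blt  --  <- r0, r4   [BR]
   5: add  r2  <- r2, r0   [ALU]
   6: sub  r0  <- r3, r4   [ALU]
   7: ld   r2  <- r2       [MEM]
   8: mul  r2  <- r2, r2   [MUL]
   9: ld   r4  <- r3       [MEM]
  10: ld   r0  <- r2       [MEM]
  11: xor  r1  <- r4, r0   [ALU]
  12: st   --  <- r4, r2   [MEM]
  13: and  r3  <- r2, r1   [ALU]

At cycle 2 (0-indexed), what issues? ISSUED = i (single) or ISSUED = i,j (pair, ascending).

ISSUED = 3

[0] i0  and  -- WAW r0
[1] i1/i2  mul or  -- 2-wide
[2] i3  beq  -- no-port BR/BR
[3] i4/i5  blt add  -- 2-wide
[4] i6/i7  sub ld  -- 2-wide
[5] i8/i9  mul ld  -- 2-wide
[6] i10  ld  -- RAW r0
[7] i11/i12  xor st  -- 2-wide
[8] i13  and  -- tail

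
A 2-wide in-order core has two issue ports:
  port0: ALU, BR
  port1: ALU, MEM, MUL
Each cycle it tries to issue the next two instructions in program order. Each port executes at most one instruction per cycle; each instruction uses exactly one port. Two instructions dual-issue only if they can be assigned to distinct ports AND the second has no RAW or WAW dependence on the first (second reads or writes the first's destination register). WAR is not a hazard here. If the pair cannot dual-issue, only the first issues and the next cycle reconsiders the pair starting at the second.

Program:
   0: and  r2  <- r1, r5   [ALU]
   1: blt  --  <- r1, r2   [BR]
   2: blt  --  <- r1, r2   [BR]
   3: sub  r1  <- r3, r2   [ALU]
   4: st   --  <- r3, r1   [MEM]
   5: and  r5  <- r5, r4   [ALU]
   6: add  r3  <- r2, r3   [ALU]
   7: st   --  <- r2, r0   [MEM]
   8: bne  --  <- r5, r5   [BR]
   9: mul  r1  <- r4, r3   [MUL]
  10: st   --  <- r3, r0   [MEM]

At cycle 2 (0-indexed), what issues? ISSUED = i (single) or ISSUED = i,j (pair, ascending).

c0: i0 and.ALU  RAW r2
c1: i1 blt.BR  no-port BR/BR
c2: i2&i3 blt.BR sub.ALU  dual
c3: i4&i5 st.MEM and.ALU  dual
c4: i6&i7 add.ALU st.MEM  dual
c5: i8&i9 bne.BR mul.MUL  dual
c6: i10 st.MEM  tail

ISSUED = 2,3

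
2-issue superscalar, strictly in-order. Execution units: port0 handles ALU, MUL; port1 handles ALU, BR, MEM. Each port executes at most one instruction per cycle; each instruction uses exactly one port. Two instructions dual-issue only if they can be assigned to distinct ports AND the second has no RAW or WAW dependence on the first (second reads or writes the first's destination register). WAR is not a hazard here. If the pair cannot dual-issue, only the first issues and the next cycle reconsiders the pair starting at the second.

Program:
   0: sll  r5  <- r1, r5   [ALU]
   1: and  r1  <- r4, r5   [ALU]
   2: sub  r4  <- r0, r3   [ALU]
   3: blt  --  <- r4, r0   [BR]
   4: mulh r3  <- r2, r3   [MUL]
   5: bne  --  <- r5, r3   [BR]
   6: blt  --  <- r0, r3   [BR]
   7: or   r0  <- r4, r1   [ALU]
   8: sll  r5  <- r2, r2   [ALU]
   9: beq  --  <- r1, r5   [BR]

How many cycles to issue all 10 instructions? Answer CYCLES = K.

CYCLES = 7

#0 head=0: sll.ALU i0 RAW r5
#1 head=1: and.ALU;sub.ALU i1/i2 2-wide
#2 head=3: blt.BR;mulh.MUL i3/i4 2-wide
#3 head=5: bne.BR i5 no-port BR/BR
#4 head=6: blt.BR;or.ALU i6/i7 2-wide
#5 head=8: sll.ALU i8 RAW r5
#6 head=9: beq.BR i9 tail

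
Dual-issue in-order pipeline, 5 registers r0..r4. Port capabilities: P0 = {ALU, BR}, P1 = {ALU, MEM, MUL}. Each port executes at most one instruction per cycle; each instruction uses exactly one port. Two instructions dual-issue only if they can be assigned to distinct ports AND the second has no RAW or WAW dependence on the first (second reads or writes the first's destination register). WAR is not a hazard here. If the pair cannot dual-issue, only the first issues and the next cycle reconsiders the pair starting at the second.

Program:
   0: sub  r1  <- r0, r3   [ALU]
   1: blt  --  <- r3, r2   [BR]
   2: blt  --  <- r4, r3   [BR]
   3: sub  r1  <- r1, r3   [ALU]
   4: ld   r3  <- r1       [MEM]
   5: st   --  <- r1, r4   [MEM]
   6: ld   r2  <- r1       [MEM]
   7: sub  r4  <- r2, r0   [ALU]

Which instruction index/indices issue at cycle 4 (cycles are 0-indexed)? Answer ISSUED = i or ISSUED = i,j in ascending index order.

ISSUED = 6

0. sub+blt @i0,i1  | 2-wide
1. blt+sub @i2,i3  | 2-wide
2. ld @i4  | no-port MEM/MEM
3. st @i5  | no-port MEM/MEM
4. ld @i6  | RAW r2
5. sub @i7  | tail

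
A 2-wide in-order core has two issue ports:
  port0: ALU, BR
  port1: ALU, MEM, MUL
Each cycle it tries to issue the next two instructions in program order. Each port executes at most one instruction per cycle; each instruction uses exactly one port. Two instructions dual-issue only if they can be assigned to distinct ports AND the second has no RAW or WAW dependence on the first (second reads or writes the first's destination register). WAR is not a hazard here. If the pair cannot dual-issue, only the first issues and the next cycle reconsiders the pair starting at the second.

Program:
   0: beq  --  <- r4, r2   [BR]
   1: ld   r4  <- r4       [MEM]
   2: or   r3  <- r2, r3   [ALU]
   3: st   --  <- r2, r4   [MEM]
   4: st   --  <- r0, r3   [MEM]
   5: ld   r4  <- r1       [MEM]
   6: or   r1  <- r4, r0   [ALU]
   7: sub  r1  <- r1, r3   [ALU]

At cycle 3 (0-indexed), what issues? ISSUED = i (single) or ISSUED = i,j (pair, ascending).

ISSUED = 5

0. beq.BR;ld.MEM @i0&i1  | pair
1. or.ALU;st.MEM @i2&i3  | pair
2. st.MEM @i4  | no-port MEM/MEM
3. ld.MEM @i5  | RAW r4
4. or.ALU @i6  | RAW+WAW r1
5. sub.ALU @i7  | tail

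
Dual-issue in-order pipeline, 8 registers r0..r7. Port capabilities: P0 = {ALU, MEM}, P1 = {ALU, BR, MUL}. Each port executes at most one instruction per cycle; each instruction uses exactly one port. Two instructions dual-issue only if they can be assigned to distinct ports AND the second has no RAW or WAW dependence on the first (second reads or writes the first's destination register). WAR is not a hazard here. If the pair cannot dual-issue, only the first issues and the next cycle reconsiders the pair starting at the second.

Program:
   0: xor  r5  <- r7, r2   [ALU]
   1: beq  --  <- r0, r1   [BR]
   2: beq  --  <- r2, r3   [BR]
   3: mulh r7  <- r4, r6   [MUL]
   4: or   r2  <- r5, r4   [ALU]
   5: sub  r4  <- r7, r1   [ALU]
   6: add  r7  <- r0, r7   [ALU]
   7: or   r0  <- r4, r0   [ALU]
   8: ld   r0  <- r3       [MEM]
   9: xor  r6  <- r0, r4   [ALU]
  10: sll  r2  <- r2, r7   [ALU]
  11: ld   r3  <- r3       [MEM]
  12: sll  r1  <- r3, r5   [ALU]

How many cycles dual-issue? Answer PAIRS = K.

PAIRS = 4

c0: i0/i1 xor beq  dual
c1: i2 beq  no-port BR/MUL
c2: i3/i4 mulh or  dual
c3: i5/i6 sub add  dual
c4: i7 or  WAW r0
c5: i8 ld  RAW r0
c6: i9/i10 xor sll  dual
c7: i11 ld  RAW r3
c8: i12 sll  tail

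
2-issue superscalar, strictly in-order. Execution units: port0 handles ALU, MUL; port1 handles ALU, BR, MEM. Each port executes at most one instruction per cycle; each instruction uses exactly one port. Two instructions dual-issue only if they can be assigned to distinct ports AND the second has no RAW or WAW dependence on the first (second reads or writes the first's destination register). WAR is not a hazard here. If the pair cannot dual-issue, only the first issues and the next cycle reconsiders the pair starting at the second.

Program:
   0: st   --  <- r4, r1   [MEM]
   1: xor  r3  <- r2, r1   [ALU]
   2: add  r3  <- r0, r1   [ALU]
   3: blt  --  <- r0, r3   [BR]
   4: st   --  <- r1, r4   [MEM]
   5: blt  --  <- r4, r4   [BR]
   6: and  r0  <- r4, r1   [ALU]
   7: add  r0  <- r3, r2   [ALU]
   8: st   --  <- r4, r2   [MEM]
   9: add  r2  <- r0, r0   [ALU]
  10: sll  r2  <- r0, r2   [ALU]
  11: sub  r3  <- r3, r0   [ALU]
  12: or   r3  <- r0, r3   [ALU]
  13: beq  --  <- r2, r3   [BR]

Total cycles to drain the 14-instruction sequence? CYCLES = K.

c0: i0&i1 st.MEM;xor.ALU  2-wide
c1: i2 add.ALU  RAW r3
c2: i3 blt.BR  no-port BR/MEM
c3: i4 st.MEM  no-port MEM/BR
c4: i5&i6 blt.BR;and.ALU  2-wide
c5: i7&i8 add.ALU;st.MEM  2-wide
c6: i9 add.ALU  RAW+WAW r2
c7: i10&i11 sll.ALU;sub.ALU  2-wide
c8: i12 or.ALU  RAW r3
c9: i13 beq.BR  tail

CYCLES = 10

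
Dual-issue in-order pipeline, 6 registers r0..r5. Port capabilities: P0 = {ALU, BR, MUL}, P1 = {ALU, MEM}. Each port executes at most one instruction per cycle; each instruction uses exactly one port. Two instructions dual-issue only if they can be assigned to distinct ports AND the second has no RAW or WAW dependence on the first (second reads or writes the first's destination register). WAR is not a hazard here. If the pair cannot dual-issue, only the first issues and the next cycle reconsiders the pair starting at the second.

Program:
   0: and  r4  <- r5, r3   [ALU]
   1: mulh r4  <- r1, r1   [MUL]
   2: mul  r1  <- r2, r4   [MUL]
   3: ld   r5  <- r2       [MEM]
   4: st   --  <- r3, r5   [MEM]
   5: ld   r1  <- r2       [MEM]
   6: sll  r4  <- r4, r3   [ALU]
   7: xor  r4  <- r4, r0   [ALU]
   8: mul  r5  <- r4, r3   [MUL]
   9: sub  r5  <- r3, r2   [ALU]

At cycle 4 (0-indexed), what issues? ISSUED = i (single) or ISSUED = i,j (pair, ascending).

#0 head=0: and.ALU i0 WAW r4
#1 head=1: mulh.MUL i1 no-port MUL/MUL
#2 head=2: mul.MUL/ld.MEM i2+i3 2-wide
#3 head=4: st.MEM i4 no-port MEM/MEM
#4 head=5: ld.MEM/sll.ALU i5+i6 2-wide
#5 head=7: xor.ALU i7 RAW r4
#6 head=8: mul.MUL i8 WAW r5
#7 head=9: sub.ALU i9 tail

ISSUED = 5,6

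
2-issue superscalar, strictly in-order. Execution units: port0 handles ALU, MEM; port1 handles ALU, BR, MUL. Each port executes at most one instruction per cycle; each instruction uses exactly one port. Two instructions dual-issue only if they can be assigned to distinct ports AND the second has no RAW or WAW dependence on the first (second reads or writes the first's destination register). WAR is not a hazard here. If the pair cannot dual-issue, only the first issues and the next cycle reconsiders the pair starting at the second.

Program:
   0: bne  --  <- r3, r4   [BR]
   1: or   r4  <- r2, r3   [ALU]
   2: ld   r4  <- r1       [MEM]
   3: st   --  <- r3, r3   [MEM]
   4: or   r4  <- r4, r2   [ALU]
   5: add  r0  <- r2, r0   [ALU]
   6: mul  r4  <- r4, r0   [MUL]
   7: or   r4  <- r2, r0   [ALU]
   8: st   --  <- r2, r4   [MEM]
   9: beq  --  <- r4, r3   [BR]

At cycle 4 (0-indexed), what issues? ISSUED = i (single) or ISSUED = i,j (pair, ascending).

  cy0 -> i0&i1 (bne;or) dual
  cy1 -> i2 (ld) no-port MEM/MEM
  cy2 -> i3&i4 (st;or) dual
  cy3 -> i5 (add) RAW r0
  cy4 -> i6 (mul) WAW r4
  cy5 -> i7 (or) RAW r4
  cy6 -> i8&i9 (st;beq) dual

ISSUED = 6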